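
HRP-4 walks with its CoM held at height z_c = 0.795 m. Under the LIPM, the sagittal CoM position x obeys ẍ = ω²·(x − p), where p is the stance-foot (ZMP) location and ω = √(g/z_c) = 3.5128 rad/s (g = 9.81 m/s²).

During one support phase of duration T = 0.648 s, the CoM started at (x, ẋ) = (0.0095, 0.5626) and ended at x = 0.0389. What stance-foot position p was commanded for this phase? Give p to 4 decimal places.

p = 0.1988

ωT = 3.5128·0.648 = 2.276294; cosh(ωT) = 4.921591, sinh(ωT) = 4.818928
x(T) = p + (x₀−p)·cosh(ωT) + (ẋ₀/ω)·sinh(ωT) ⇒ p·(1 − cosh) = x(T) − x₀·cosh − (ẋ₀/ω)·sinh
numerator   = 0.0389 − (0.0095)·4.921591 − (0.5626/3.5128)·4.818928 = -0.779641
denominator = 1 − 4.921591 = -3.921591
p = -0.779641 / -3.921591 = 0.1988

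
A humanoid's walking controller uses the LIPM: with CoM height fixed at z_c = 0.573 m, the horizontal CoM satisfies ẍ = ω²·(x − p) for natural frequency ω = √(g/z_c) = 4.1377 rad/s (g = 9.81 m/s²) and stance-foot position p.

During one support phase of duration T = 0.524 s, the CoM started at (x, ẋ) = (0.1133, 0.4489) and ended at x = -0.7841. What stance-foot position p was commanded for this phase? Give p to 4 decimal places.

p = 0.5116

ωT = 4.1377·0.524 = 2.168155; cosh(ωT) = 4.428263, sinh(ωT) = 4.313875
x(T) = p + (x₀−p)·cosh(ωT) + (ẋ₀/ω)·sinh(ωT) ⇒ p·(1 − cosh) = x(T) − x₀·cosh − (ẋ₀/ω)·sinh
numerator   = -0.7841 − (0.1133)·4.428263 − (0.4489/4.1377)·4.313875 = -1.753835
denominator = 1 − 4.428263 = -3.428263
p = -1.753835 / -3.428263 = 0.5116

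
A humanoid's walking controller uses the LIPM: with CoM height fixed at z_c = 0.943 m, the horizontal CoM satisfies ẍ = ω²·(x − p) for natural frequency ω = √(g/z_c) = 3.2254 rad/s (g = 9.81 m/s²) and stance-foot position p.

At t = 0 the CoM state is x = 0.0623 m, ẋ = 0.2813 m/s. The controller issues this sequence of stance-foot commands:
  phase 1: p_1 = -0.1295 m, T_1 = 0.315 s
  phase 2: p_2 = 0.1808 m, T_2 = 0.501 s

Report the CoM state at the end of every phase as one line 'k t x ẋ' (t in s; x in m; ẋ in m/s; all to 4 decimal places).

1 0.3150 0.2748 1.1818
2 0.8160 1.3122 3.8237

phase 1: p=-0.1295, T=0.315, ωT=1.016001, cosh=1.562083, sinh=1.200044; start (x,ẋ)=(0.062300, 0.281300) → end (x,ẋ)=(0.274768, 1.181799)
phase 2: p=0.1808, T=0.501, ωT=1.615925, cosh=2.615625, sinh=2.416918; start (x,ẋ)=(0.274768, 1.181799) → end (x,ẋ)=(1.312154, 3.823674)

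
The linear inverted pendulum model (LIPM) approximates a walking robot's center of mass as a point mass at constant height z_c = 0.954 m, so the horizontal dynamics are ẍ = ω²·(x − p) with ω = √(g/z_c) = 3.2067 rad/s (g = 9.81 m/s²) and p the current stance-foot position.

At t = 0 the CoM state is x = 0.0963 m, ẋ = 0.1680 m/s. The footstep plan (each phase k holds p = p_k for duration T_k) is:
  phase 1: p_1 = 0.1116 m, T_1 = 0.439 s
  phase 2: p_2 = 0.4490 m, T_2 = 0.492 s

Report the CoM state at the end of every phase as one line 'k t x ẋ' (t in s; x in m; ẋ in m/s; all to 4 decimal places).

1 0.4390 0.1791 0.2696
2 0.9310 -0.0376 -1.3260

phase 1: p=0.1116, T=0.439, ωT=1.407741, cosh=2.165705, sinh=1.921009; start (x,ẋ)=(0.096300, 0.168000) → end (x,ẋ)=(0.179107, 0.269589)
phase 2: p=0.4490, T=0.492, ωT=1.577696, cosh=2.525117, sinh=2.318667; start (x,ẋ)=(0.179107, 0.269589) → end (x,ẋ)=(-0.037580, -1.325984)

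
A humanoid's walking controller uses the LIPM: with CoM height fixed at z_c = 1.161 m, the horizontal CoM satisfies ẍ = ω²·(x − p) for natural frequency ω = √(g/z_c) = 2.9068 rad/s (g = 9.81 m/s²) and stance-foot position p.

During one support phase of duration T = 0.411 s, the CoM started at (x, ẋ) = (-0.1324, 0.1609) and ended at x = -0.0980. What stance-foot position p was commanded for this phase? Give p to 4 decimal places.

ωT = 2.9068·0.411 = 1.194695; cosh(ωT) = 1.802673, sinh(ωT) = 1.499877
x(T) = p + (x₀−p)·cosh(ωT) + (ẋ₀/ω)·sinh(ωT) ⇒ p·(1 − cosh) = x(T) − x₀·cosh − (ẋ₀/ω)·sinh
numerator   = -0.0980 − (-0.1324)·1.802673 − (0.1609/2.9068)·1.499877 = 0.057651
denominator = 1 − 1.802673 = -0.802673
p = 0.057651 / -0.802673 = -0.0718

p = -0.0718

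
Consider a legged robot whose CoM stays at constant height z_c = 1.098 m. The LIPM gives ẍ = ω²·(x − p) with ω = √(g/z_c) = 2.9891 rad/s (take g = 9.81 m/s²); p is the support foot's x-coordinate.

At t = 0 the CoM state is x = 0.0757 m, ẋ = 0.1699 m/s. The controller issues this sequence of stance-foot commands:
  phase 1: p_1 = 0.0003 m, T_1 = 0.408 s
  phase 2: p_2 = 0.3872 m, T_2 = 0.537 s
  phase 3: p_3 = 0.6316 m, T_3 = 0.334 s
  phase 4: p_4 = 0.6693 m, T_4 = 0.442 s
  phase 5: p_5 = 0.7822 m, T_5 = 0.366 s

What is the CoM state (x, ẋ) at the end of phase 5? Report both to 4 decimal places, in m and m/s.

x = 1.2637, ẋ = 1.5940

phase 1: p=0.0003, T=0.408, ωT=1.219553, cosh=1.840518, sinh=1.545156; start (x,ẋ)=(0.075700, 0.169900) → end (x,ẋ)=(0.226901, 0.660948)
phase 2: p=0.3872, T=0.537, ωT=1.605147, cosh=2.589725, sinh=2.388865; start (x,ẋ)=(0.226901, 0.660948) → end (x,ẋ)=(0.500295, 0.567053)
phase 3: p=0.6316, T=0.334, ωT=0.998359, cosh=1.541155, sinh=1.172671; start (x,ẋ)=(0.500295, 0.567053) → end (x,ẋ)=(0.651703, 0.413664)
phase 4: p=0.6693, T=0.442, ωT=1.321182, cosh=2.007335, sinh=1.740515; start (x,ẋ)=(0.651703, 0.413664) → end (x,ẋ)=(0.874849, 0.738815)
phase 5: p=0.7822, T=0.366, ωT=1.094011, cosh=1.660549, sinh=1.325678; start (x,ẋ)=(0.874849, 0.738815) → end (x,ẋ)=(1.263715, 1.593967)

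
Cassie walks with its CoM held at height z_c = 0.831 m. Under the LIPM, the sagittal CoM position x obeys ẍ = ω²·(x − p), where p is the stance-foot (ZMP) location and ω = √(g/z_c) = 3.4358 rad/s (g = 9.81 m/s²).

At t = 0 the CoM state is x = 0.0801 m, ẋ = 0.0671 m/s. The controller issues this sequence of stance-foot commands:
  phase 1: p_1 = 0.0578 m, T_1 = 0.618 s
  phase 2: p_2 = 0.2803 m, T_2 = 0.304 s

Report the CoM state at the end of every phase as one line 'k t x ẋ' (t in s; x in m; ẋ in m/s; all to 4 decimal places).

1 0.6180 0.2328 0.6001
2 0.9220 0.4219 0.7551

phase 1: p=0.0578, T=0.618, ωT=2.123324, cosh=4.239256, sinh=4.119623; start (x,ẋ)=(0.080100, 0.067100) → end (x,ẋ)=(0.232790, 0.600093)
phase 2: p=0.2803, T=0.304, ωT=1.044483, cosh=1.596902, sinh=1.245028; start (x,ẋ)=(0.232790, 0.600093) → end (x,ẋ)=(0.421887, 0.755058)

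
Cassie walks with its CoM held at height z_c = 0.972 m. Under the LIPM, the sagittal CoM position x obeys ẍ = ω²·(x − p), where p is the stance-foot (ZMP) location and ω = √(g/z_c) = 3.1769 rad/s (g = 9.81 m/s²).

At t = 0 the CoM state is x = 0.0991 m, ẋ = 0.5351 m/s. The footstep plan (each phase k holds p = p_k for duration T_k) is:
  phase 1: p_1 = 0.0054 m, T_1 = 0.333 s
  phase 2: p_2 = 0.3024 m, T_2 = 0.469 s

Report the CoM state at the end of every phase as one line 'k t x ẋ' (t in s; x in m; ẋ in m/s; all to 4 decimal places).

1 0.3330 0.3699 1.2406
2 0.8020 1.2821 3.3438

phase 1: p=0.0054, T=0.333, ωT=1.057908, cosh=1.613760, sinh=1.266578; start (x,ẋ)=(0.099100, 0.535100) → end (x,ẋ)=(0.369945, 1.240552)
phase 2: p=0.3024, T=0.469, ωT=1.489966, cosh=2.331163, sinh=2.105782; start (x,ẋ)=(0.369945, 1.240552) → end (x,ẋ)=(1.282148, 3.343795)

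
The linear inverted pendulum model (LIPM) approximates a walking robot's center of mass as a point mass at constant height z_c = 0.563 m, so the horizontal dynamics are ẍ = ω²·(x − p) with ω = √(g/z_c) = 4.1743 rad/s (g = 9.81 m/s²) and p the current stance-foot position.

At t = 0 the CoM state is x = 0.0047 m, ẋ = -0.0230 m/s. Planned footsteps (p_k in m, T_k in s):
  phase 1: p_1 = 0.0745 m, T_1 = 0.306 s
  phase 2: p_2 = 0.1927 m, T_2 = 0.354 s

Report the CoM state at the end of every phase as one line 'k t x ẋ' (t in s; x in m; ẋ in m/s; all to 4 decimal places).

1 0.3060 -0.0695 -0.5264
2 0.6600 -0.6739 -3.4876

phase 1: p=0.0745, T=0.306, ωT=1.277336, cosh=1.932925, sinh=1.654146; start (x,ẋ)=(0.004700, -0.023000) → end (x,ẋ)=(-0.069532, -0.526419)
phase 2: p=0.1927, T=0.354, ωT=1.477702, cosh=2.305512, sinh=2.077351; start (x,ẋ)=(-0.069532, -0.526419) → end (x,ẋ)=(-0.673854, -3.487610)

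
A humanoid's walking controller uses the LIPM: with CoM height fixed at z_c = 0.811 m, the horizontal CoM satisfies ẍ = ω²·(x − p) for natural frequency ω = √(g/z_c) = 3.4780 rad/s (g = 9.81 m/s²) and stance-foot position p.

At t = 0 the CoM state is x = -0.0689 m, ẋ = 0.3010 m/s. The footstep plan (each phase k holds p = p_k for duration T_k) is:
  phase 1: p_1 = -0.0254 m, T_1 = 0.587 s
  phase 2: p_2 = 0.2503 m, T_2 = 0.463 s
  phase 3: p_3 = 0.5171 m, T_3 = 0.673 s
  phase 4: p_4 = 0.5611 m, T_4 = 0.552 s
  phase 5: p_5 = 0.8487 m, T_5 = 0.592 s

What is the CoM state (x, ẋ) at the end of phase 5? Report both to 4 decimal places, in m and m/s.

x = 2.0651, ẋ = 4.3633

phase 1: p=-0.0254, T=0.587, ωT=2.041586, cosh=3.916319, sinh=3.786497; start (x,ẋ)=(-0.068900, 0.301000) → end (x,ẋ)=(0.131939, 0.605942)
phase 2: p=0.2503, T=0.463, ωT=1.610314, cosh=2.602104, sinh=2.402279; start (x,ẋ)=(0.131939, 0.605942) → end (x,ẋ)=(0.360840, 0.587799)
phase 3: p=0.5171, T=0.673, ωT=2.340694, cosh=5.242352, sinh=5.146091; start (x,ẋ)=(0.360840, 0.587799) → end (x,ẋ)=(0.567643, 0.284685)
phase 4: p=0.5611, T=0.552, ωT=1.919856, cosh=3.483302, sinh=3.336674; start (x,ẋ)=(0.567643, 0.284685) → end (x,ẋ)=(0.857008, 1.067574)
phase 5: p=0.8487, T=0.592, ωT=2.058976, cosh=3.982762, sinh=3.855178; start (x,ẋ)=(0.857008, 1.067574) → end (x,ẋ)=(2.065137, 4.363287)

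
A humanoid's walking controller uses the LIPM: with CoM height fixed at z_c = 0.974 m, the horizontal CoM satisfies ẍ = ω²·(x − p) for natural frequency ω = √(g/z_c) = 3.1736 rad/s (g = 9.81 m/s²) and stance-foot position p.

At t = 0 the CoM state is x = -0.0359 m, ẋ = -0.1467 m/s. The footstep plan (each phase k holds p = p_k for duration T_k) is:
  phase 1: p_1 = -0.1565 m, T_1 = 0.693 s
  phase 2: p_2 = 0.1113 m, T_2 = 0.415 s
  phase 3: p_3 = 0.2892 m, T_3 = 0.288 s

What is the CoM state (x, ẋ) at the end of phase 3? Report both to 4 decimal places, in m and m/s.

phase 1: p=-0.1565, T=0.693, ωT=2.199305, cosh=4.564811, sinh=4.453931; start (x,ẋ)=(-0.035900, -0.146700) → end (x,ẋ)=(0.188133, 1.035023)
phase 2: p=0.1113, T=0.415, ωT=1.317044, cosh=2.000149, sinh=1.732223; start (x,ẋ)=(0.188133, 1.035023) → end (x,ẋ)=(0.829916, 2.492579)
phase 3: p=0.2892, T=0.288, ωT=0.913997, cosh=1.447595, sinh=1.046677; start (x,ẋ)=(0.829916, 2.492579) → end (x,ẋ)=(1.894008, 5.404358)

x = 1.8940, ẋ = 5.4044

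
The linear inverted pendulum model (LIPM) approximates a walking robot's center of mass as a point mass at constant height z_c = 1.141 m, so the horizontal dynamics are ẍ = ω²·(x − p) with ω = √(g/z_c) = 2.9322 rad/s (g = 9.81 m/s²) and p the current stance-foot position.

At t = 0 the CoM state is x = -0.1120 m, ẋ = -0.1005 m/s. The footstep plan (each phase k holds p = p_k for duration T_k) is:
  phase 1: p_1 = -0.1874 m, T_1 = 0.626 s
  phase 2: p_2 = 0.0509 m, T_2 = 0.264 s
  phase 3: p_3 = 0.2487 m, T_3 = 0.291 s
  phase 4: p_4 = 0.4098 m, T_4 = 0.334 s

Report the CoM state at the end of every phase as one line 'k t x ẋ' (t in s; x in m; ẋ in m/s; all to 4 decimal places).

phase 1: p=-0.1874, T=0.626, ωT=1.835557, cosh=3.214075, sinh=3.054551; start (x,ẋ)=(-0.112000, -0.100500) → end (x,ẋ)=(-0.049752, 0.352310)
phase 2: p=0.0509, T=0.264, ωT=0.774101, cosh=1.314880, sinh=0.853761; start (x,ẋ)=(-0.049752, 0.352310) → end (x,ẋ)=(0.021136, 0.211272)
phase 3: p=0.2487, T=0.291, ωT=0.853270, cosh=1.386665, sinh=0.960646; start (x,ẋ)=(0.021136, 0.211272) → end (x,ẋ)=(0.002361, -0.348041)
phase 4: p=0.4098, T=0.334, ωT=0.979355, cosh=1.519146, sinh=1.143592; start (x,ẋ)=(0.002361, -0.348041) → end (x,ẋ)=(-0.344899, -1.894966)

1 0.6260 -0.0498 0.3523
2 0.8900 0.0211 0.2113
3 1.1810 0.0024 -0.3480
4 1.5150 -0.3449 -1.8950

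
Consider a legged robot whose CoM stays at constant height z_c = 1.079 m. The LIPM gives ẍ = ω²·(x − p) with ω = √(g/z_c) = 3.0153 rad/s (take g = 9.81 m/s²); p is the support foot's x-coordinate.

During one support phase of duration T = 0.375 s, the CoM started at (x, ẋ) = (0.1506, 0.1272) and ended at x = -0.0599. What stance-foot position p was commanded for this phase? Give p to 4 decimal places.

ωT = 3.0153·0.375 = 1.130737; cosh(ωT) = 1.710368, sinh(ωT) = 1.387573
x(T) = p + (x₀−p)·cosh(ωT) + (ẋ₀/ω)·sinh(ωT) ⇒ p·(1 − cosh) = x(T) − x₀·cosh − (ẋ₀/ω)·sinh
numerator   = -0.0599 − (0.1506)·1.710368 − (0.1272/3.0153)·1.387573 = -0.376016
denominator = 1 − 1.710368 = -0.710368
p = -0.376016 / -0.710368 = 0.5293

p = 0.5293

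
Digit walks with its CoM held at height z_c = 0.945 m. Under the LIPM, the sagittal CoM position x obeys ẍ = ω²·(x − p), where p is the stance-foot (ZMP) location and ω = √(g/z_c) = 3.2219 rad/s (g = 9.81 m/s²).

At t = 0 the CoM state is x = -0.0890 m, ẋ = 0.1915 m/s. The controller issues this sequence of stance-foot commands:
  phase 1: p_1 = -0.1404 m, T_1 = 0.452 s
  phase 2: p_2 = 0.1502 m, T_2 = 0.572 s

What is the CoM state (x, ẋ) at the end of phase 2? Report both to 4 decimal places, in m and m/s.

x = 0.7109, ẋ = 1.9556

phase 1: p=-0.1404, T=0.452, ωT=1.456299, cosh=2.261575, sinh=2.028477; start (x,ẋ)=(-0.089000, 0.191500) → end (x,ẋ)=(0.096411, 0.769019)
phase 2: p=0.1502, T=0.572, ωT=1.842927, cosh=3.236674, sinh=3.078320; start (x,ẋ)=(0.096411, 0.769019) → end (x,ẋ)=(0.710853, 1.955586)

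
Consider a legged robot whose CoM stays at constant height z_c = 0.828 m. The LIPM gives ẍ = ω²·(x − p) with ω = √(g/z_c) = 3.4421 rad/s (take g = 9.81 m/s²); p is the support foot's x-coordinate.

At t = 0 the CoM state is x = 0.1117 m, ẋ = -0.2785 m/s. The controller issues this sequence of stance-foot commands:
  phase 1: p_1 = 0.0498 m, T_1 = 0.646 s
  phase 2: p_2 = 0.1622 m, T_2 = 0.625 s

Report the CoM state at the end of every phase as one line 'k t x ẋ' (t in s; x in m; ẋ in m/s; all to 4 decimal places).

1 0.6460 -0.0303 -0.3289
2 1.2710 -1.0815 -4.2423

phase 1: p=0.0498, T=0.646, ωT=2.223597, cosh=4.674362, sinh=4.566143; start (x,ẋ)=(0.111700, -0.278500) → end (x,ẋ)=(-0.030303, -0.328920)
phase 2: p=0.1622, T=0.625, ωT=2.151312, cosh=4.356232, sinh=4.239901; start (x,ẋ)=(-0.030303, -0.328920) → end (x,ẋ)=(-1.081545, -4.242276)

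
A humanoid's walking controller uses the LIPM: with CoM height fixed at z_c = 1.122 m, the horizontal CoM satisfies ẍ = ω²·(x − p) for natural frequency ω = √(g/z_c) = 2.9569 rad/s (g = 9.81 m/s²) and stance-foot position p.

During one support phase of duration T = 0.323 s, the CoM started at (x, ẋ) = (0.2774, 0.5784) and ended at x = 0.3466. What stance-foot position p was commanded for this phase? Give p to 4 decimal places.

p = 0.5770

ωT = 2.9569·0.323 = 0.955079; cosh(ωT) = 1.491828, sinh(ωT) = 1.107047
x(T) = p + (x₀−p)·cosh(ωT) + (ẋ₀/ω)·sinh(ωT) ⇒ p·(1 − cosh) = x(T) − x₀·cosh − (ẋ₀/ω)·sinh
numerator   = 0.3466 − (0.2774)·1.491828 − (0.5784/2.9569)·1.107047 = -0.283783
denominator = 1 − 1.491828 = -0.491828
p = -0.283783 / -0.491828 = 0.5770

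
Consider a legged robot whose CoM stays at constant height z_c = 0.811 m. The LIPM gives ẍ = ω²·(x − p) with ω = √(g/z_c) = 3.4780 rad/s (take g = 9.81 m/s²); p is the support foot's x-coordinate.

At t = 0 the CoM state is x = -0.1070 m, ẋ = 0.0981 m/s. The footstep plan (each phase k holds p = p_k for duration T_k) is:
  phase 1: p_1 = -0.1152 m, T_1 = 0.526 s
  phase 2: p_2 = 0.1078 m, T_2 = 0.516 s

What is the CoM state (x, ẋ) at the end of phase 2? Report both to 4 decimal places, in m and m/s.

phase 1: p=-0.1152, T=0.526, ωT=1.829428, cosh=3.195414, sinh=3.034908; start (x,ẋ)=(-0.107000, 0.098100) → end (x,ẋ)=(-0.003395, 0.400024)
phase 2: p=0.1078, T=0.516, ωT=1.794648, cosh=3.091771, sinh=2.925585; start (x,ẋ)=(-0.003395, 0.400024) → end (x,ẋ)=(0.100497, 0.105350)

x = 0.1005, ẋ = 0.1054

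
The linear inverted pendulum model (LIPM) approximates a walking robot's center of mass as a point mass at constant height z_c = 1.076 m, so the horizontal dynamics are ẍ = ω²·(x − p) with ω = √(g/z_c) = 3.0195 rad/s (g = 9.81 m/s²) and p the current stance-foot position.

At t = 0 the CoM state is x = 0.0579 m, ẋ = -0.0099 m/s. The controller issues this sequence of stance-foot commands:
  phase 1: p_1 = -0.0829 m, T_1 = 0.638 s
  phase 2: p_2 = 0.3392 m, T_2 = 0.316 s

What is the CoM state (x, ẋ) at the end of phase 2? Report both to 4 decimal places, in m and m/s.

phase 1: p=-0.0829, T=0.638, ωT=1.926441, cosh=3.505350, sinh=3.359684; start (x,ẋ)=(0.057900, -0.009900) → end (x,ẋ)=(0.399638, 1.393652)
phase 2: p=0.3392, T=0.316, ωT=0.954162, cosh=1.490814, sinh=1.105680; start (x,ẋ)=(0.399638, 1.393652) → end (x,ẋ)=(0.939629, 2.279454)

x = 0.9396, ẋ = 2.2795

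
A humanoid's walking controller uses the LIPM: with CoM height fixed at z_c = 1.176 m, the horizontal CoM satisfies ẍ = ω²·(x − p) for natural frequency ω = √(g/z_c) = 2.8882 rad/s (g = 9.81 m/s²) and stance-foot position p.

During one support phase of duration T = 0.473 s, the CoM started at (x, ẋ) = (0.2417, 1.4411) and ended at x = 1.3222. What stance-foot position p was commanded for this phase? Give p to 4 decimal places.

ωT = 2.8882·0.473 = 1.366119; cosh(ωT) = 2.087600, sinh(ωT) = 1.832505
x(T) = p + (x₀−p)·cosh(ωT) + (ẋ₀/ω)·sinh(ωT) ⇒ p·(1 − cosh) = x(T) − x₀·cosh − (ẋ₀/ω)·sinh
numerator   = 1.3222 − (0.2417)·2.087600 − (1.4411/2.8882)·1.832505 = -0.096722
denominator = 1 − 2.087600 = -1.087600
p = -0.096722 / -1.087600 = 0.0889

p = 0.0889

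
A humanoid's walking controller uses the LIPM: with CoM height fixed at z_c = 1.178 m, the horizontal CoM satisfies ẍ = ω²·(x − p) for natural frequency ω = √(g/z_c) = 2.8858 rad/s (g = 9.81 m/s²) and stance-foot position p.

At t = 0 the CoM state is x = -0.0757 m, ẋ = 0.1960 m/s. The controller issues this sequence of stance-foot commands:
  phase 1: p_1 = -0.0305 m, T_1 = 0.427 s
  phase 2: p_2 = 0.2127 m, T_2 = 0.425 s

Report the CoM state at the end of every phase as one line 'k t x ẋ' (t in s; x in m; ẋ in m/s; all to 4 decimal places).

phase 1: p=-0.0305, T=0.427, ωT=1.232237, cosh=1.860265, sinh=1.568625; start (x,ẋ)=(-0.075700, 0.196000) → end (x,ẋ)=(-0.008045, 0.160003)
phase 2: p=0.2127, T=0.425, ωT=1.226465, cosh=1.851242, sinh=1.557915; start (x,ẋ)=(-0.008045, 0.160003) → end (x,ẋ)=(-0.109574, -0.696226)

1 0.4270 -0.0080 0.1600
2 0.8520 -0.1096 -0.6962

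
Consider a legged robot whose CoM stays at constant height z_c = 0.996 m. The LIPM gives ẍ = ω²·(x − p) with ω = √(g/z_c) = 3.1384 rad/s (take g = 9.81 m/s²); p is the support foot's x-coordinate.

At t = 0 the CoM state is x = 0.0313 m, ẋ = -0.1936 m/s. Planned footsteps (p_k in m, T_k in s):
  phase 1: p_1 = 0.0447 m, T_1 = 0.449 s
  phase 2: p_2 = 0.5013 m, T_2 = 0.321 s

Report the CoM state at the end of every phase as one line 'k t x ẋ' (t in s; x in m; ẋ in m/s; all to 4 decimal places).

phase 1: p=0.0447, T=0.449, ωT=1.409142, cosh=2.168397, sinh=1.924044; start (x,ẋ)=(0.031300, -0.193600) → end (x,ẋ)=(-0.103046, -0.500716)
phase 2: p=0.5013, T=0.321, ωT=1.007426, cosh=1.551851, sinh=1.186693; start (x,ẋ)=(-0.103046, -0.500716) → end (x,ẋ)=(-0.625886, -3.027814)

1 0.4490 -0.1030 -0.5007
2 0.7700 -0.6259 -3.0278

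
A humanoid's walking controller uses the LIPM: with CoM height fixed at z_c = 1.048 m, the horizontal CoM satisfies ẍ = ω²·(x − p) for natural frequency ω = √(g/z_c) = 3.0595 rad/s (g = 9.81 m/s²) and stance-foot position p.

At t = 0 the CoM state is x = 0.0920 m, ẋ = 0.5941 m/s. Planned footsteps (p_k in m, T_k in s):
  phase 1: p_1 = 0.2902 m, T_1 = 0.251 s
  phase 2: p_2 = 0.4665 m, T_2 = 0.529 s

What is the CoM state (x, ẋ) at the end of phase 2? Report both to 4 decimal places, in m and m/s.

phase 1: p=0.2902, T=0.251, ωT=0.767934, cosh=1.309640, sinh=0.845670; start (x,ẋ)=(0.092000, 0.594100) → end (x,ẋ)=(0.194843, 0.265249)
phase 2: p=0.4665, T=0.529, ωT=1.618475, cosh=2.621797, sinh=2.423596; start (x,ẋ)=(0.194843, 0.265249) → end (x,ẋ)=(-0.035611, -1.318904)

x = -0.0356, ẋ = -1.3189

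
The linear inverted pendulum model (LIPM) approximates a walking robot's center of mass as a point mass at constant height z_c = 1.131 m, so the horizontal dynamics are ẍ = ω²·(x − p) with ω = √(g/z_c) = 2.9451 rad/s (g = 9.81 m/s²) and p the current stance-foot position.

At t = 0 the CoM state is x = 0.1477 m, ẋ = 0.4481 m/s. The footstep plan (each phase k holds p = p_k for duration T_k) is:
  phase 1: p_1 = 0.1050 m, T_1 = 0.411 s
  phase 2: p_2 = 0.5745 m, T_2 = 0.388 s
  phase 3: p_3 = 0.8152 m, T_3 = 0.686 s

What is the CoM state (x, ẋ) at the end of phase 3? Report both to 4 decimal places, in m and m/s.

x = 2.0587, ẋ = 3.8188

phase 1: p=0.1050, T=0.411, ωT=1.210436, cosh=1.826507, sinh=1.528440; start (x,ẋ)=(0.147700, 0.448100) → end (x,ẋ)=(0.415546, 1.010668)
phase 2: p=0.5745, T=0.388, ωT=1.142699, cosh=1.727088, sinh=1.408131; start (x,ẋ)=(0.415546, 1.010668) → end (x,ẋ)=(0.783199, 1.086315)
phase 3: p=0.8152, T=0.686, ωT=2.020339, cosh=3.836744, sinh=3.704134; start (x,ẋ)=(0.783199, 1.086315) → end (x,ẋ)=(2.058709, 3.818813)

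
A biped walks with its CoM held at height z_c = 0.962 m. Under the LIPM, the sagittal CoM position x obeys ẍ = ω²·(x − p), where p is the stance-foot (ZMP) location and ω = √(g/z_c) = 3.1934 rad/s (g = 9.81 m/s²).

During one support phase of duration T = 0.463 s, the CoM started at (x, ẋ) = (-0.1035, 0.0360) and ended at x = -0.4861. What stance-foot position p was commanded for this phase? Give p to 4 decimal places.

ωT = 3.1934·0.463 = 1.478544; cosh(ωT) = 2.307262, sinh(ωT) = 2.079293
x(T) = p + (x₀−p)·cosh(ωT) + (ẋ₀/ω)·sinh(ωT) ⇒ p·(1 − cosh) = x(T) − x₀·cosh − (ẋ₀/ω)·sinh
numerator   = -0.4861 − (-0.1035)·2.307262 − (0.0360/3.1934)·2.079293 = -0.270739
denominator = 1 − 2.307262 = -1.307262
p = -0.270739 / -1.307262 = 0.2071

p = 0.2071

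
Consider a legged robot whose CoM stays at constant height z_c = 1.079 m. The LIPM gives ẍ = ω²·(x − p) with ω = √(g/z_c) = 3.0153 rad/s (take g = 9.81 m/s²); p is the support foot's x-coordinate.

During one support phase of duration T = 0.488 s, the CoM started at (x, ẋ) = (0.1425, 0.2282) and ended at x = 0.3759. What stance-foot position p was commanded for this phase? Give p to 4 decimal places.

ωT = 3.0153·0.488 = 1.471466; cosh(ωT) = 2.292603, sinh(ωT) = 2.063014
x(T) = p + (x₀−p)·cosh(ωT) + (ẋ₀/ω)·sinh(ωT) ⇒ p·(1 − cosh) = x(T) − x₀·cosh − (ẋ₀/ω)·sinh
numerator   = 0.3759 − (0.1425)·2.292603 − (0.2282/3.0153)·2.063014 = -0.106926
denominator = 1 − 2.292603 = -1.292603
p = -0.106926 / -1.292603 = 0.0827

p = 0.0827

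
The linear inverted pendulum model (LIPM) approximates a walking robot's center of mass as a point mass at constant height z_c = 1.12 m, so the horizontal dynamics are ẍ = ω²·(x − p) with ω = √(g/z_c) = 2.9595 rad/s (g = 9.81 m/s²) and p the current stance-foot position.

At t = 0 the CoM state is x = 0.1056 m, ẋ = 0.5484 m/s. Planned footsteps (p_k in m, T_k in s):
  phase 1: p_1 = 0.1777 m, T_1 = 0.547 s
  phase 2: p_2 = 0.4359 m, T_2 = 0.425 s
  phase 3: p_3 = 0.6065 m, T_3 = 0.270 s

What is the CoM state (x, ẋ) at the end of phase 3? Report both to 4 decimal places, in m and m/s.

x = 1.5834, ẋ = 3.2351

phase 1: p=0.1777, T=0.547, ωT=1.618847, cosh=2.622696, sinh=2.424569; start (x,ẋ)=(0.105600, 0.548400) → end (x,ẋ)=(0.437880, 0.920932)
phase 2: p=0.4359, T=0.425, ωT=1.257787, cosh=1.900956, sinh=1.616674; start (x,ẋ)=(0.437880, 0.920932) → end (x,ẋ)=(0.942738, 1.760125)
phase 3: p=0.6065, T=0.270, ωT=0.799065, cosh=1.336605, sinh=0.886856; start (x,ẋ)=(0.942738, 1.760125) → end (x,ẋ)=(1.583363, 3.235099)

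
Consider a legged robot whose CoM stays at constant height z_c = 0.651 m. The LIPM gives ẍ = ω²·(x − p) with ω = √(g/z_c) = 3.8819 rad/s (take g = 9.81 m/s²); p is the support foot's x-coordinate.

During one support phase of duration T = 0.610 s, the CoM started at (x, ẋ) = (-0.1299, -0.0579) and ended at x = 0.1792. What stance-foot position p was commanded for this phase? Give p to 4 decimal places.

p = -0.2184

ωT = 3.8819·0.610 = 2.367959; cosh(ωT) = 5.384626, sinh(ωT) = 5.290955
x(T) = p + (x₀−p)·cosh(ωT) + (ẋ₀/ω)·sinh(ωT) ⇒ p·(1 − cosh) = x(T) − x₀·cosh − (ẋ₀/ω)·sinh
numerator   = 0.1792 − (-0.1299)·5.384626 − (-0.0579/3.8819)·5.290955 = 0.957580
denominator = 1 − 5.384626 = -4.384626
p = 0.957580 / -4.384626 = -0.2184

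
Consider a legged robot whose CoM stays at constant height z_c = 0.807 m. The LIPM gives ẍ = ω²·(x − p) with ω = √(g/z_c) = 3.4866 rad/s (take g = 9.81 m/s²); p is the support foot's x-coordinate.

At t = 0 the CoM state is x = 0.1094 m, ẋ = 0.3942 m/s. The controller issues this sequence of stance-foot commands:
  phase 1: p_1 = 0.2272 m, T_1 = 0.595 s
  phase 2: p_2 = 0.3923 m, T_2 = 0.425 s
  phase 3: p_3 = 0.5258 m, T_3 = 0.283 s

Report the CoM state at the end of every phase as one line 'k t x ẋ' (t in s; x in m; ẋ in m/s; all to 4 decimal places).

1 0.5950 0.1938 -0.0152
2 1.0200 -0.0761 -1.4792
3 1.3030 -0.8835 -4.6828

phase 1: p=0.2272, T=0.595, ωT=2.074527, cosh=4.043198, sinh=3.917582; start (x,ẋ)=(0.109400, 0.394200) → end (x,ẋ)=(0.193839, -0.015206)
phase 2: p=0.3923, T=0.425, ωT=1.481805, cosh=2.314055, sinh=2.086827; start (x,ẋ)=(0.193839, -0.015206) → end (x,ẋ)=(-0.076052, -1.479179)
phase 3: p=0.5258, T=0.283, ωT=0.986708, cosh=1.527595, sinh=1.154793; start (x,ẋ)=(-0.076052, -1.479179) → end (x,ẋ)=(-0.883504, -4.682825)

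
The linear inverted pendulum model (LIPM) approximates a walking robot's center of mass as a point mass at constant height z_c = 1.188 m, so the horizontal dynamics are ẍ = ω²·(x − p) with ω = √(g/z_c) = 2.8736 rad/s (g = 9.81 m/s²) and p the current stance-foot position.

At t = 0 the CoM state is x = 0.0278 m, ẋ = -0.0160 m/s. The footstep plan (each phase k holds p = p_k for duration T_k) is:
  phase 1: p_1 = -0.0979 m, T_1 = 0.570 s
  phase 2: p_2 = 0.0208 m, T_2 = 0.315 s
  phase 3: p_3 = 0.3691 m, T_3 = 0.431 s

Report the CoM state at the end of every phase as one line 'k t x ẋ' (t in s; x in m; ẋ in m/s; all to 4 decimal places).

1 0.5700 0.2239 0.8513
2 0.8850 0.6192 1.8280
3 1.3160 1.8422 4.5545

phase 1: p=-0.0979, T=0.570, ωT=1.637952, cosh=2.669500, sinh=2.475122; start (x,ẋ)=(0.027800, -0.016000) → end (x,ẋ)=(0.223875, 0.851331)
phase 2: p=0.0208, T=0.315, ωT=0.905184, cosh=1.438427, sinh=1.033960; start (x,ẋ)=(0.223875, 0.851331) → end (x,ẋ)=(0.619229, 1.827950)
phase 3: p=0.3691, T=0.431, ωT=1.238522, cosh=1.870160, sinh=1.580348; start (x,ẋ)=(0.619229, 1.827950) → end (x,ẋ)=(1.842169, 4.554467)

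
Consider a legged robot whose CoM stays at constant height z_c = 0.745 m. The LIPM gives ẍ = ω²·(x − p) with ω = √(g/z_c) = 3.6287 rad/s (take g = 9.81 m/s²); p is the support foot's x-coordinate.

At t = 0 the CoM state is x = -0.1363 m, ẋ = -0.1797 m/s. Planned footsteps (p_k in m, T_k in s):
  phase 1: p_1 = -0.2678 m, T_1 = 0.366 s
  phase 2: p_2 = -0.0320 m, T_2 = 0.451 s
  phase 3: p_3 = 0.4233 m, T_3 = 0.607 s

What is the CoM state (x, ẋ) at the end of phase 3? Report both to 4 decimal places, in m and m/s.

x = 0.0463, ẋ = -1.1707

phase 1: p=-0.2678, T=0.366, ωT=1.328104, cosh=2.019431, sinh=1.754451; start (x,ẋ)=(-0.136300, -0.179700) → end (x,ẋ)=(-0.089129, 0.474287)
phase 2: p=-0.0320, T=0.451, ωT=1.636544, cosh=2.666017, sinh=2.471365; start (x,ẋ)=(-0.089129, 0.474287) → end (x,ẋ)=(0.138713, 0.752137)
phase 3: p=0.4233, T=0.607, ωT=2.202621, cosh=4.579606, sinh=4.469093; start (x,ẋ)=(0.138713, 0.752137) → end (x,ẋ)=(0.046331, -1.170663)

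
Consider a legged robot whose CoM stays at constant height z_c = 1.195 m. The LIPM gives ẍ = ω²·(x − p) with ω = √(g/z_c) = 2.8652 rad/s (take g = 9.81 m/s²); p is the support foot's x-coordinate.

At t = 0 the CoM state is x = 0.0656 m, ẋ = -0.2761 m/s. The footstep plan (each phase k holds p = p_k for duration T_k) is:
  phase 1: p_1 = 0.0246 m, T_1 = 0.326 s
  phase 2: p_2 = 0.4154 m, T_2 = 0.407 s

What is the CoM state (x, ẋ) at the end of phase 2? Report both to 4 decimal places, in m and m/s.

x = -0.4903, ẋ = -2.2944

phase 1: p=0.0246, T=0.326, ωT=0.934055, cosh=1.468882, sinh=1.075926; start (x,ẋ)=(0.065600, -0.276100) → end (x,ẋ)=(-0.018856, -0.279166)
phase 2: p=0.4154, T=0.407, ωT=1.166136, cosh=1.760568, sinh=1.449000; start (x,ẋ)=(-0.018856, -0.279166) → end (x,ẋ)=(-0.490317, -2.294378)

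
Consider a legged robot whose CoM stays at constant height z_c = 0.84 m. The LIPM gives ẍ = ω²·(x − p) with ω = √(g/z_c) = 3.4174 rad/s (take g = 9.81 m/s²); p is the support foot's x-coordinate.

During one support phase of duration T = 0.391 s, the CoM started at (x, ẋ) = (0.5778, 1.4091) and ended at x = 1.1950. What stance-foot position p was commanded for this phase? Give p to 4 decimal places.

ωT = 3.4174·0.391 = 1.336203; cosh(ωT) = 2.033707, sinh(ωT) = 1.770865
x(T) = p + (x₀−p)·cosh(ωT) + (ẋ₀/ω)·sinh(ωT) ⇒ p·(1 − cosh) = x(T) − x₀·cosh − (ẋ₀/ω)·sinh
numerator   = 1.1950 − (0.5778)·2.033707 − (1.4091/3.4174)·1.770865 = -0.710258
denominator = 1 − 2.033707 = -1.033707
p = -0.710258 / -1.033707 = 0.6871

p = 0.6871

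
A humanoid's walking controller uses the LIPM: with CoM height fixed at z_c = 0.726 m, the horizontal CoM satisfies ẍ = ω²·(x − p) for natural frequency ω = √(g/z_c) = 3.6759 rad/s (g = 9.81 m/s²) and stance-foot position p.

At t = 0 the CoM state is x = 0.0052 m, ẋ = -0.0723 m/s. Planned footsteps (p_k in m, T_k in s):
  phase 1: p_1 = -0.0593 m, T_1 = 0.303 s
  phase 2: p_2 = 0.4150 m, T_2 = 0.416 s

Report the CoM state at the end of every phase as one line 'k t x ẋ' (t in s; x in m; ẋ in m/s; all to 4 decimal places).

1 0.3030 0.0228 0.2002
2 0.7190 -0.4126 -2.6865

phase 1: p=-0.0593, T=0.303, ωT=1.113798, cosh=1.687107, sinh=1.358797; start (x,ẋ)=(0.005200, -0.072300) → end (x,ẋ)=(0.022793, 0.200187)
phase 2: p=0.4150, T=0.416, ωT=1.529174, cosh=2.415540, sinh=2.198826; start (x,ẋ)=(0.022793, 0.200187) → end (x,ẋ)=(-0.412646, -2.686520)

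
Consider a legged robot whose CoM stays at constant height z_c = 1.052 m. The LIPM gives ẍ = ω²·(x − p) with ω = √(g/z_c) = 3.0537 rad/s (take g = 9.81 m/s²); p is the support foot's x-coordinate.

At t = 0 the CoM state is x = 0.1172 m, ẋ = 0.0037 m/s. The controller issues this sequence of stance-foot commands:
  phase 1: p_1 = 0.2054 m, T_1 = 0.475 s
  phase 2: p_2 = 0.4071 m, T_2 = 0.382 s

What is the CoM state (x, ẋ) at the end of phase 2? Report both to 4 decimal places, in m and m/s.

phase 1: p=0.2054, T=0.475, ωT=1.450508, cosh=2.249865, sinh=2.015414; start (x,ẋ)=(0.117200, 0.003700) → end (x,ẋ)=(0.009404, -0.534500)
phase 2: p=0.4071, T=0.382, ωT=1.166513, cosh=1.761115, sinh=1.449664; start (x,ẋ)=(0.009404, -0.534500) → end (x,ẋ)=(-0.547028, -2.701852)

x = -0.5470, ẋ = -2.7019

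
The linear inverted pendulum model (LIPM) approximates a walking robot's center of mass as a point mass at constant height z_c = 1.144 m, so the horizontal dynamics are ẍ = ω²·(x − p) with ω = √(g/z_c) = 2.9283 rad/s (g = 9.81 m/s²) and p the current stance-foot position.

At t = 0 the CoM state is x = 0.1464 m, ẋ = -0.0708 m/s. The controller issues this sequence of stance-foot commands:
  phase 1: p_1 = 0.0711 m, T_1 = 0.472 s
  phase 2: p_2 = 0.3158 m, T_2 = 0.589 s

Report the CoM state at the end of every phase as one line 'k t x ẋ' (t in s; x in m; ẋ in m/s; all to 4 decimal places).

phase 1: p=0.0711, T=0.472, ωT=1.382158, cosh=2.117262, sinh=1.866225; start (x,ẋ)=(0.146400, -0.070800) → end (x,ẋ)=(0.185408, 0.261602)
phase 2: p=0.3158, T=0.589, ωT=1.724769, cosh=2.894719, sinh=2.716504; start (x,ẋ)=(0.185408, 0.261602) → end (x,ẋ)=(0.181035, -0.279965)

1 0.4720 0.1854 0.2616
2 1.0610 0.1810 -0.2800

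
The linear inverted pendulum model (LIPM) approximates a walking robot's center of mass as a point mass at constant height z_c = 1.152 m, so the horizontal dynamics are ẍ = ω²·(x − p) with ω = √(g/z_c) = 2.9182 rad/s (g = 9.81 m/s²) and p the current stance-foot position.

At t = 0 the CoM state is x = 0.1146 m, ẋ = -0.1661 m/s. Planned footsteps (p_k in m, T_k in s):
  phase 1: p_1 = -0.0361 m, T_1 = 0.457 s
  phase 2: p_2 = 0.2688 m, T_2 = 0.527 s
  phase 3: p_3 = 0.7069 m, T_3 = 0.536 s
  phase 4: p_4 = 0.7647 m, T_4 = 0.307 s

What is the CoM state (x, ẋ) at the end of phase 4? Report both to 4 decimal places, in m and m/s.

x = -0.5142, ẋ = -3.5406

phase 1: p=-0.0361, T=0.457, ωT=1.333617, cosh=2.029134, sinh=1.765612; start (x,ẋ)=(0.114600, -0.166100) → end (x,ẋ)=(0.169194, 0.439429)
phase 2: p=0.2688, T=0.527, ωT=1.537891, cosh=2.434799, sinh=2.219966; start (x,ẋ)=(0.169194, 0.439429) → end (x,ẋ)=(0.360567, 0.424645)
phase 3: p=0.7069, T=0.536, ωT=1.564155, cosh=2.493950, sinh=2.284686; start (x,ẋ)=(0.360567, 0.424645) → end (x,ẋ)=(0.175621, -1.250018)
phase 4: p=0.7647, T=0.307, ωT=0.895887, cosh=1.428877, sinh=1.020632; start (x,ẋ)=(0.175621, -1.250018) → end (x,ẋ)=(-0.514211, -3.540638)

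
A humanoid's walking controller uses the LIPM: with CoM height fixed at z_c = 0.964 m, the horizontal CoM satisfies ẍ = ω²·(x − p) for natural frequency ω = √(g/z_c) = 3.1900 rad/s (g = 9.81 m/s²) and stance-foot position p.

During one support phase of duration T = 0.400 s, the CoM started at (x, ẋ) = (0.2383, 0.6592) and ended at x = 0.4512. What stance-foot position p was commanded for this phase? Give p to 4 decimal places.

ωT = 3.1900·0.400 = 1.276000; cosh(ωT) = 1.930717, sinh(ωT) = 1.651565
x(T) = p + (x₀−p)·cosh(ωT) + (ẋ₀/ω)·sinh(ωT) ⇒ p·(1 − cosh) = x(T) − x₀·cosh − (ẋ₀/ω)·sinh
numerator   = 0.4512 − (0.2383)·1.930717 − (0.6592/3.1900)·1.651565 = -0.350179
denominator = 1 − 1.930717 = -0.930717
p = -0.350179 / -0.930717 = 0.3762

p = 0.3762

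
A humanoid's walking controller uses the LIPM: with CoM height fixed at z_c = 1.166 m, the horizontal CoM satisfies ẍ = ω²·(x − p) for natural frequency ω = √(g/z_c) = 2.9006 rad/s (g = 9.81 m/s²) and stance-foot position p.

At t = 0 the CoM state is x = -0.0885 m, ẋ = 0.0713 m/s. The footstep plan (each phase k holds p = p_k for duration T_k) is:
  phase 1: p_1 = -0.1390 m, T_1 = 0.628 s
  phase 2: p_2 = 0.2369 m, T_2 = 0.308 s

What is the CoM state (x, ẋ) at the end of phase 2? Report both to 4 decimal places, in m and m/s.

x = 0.2686, ẋ = 0.5333

phase 1: p=-0.1390, T=0.628, ωT=1.821577, cosh=3.171684, sinh=3.009914; start (x,ẋ)=(-0.088500, 0.071300) → end (x,ẋ)=(0.095157, 0.667034)
phase 2: p=0.2369, T=0.308, ωT=0.893385, cosh=1.426327, sinh=1.017059; start (x,ẋ)=(0.095157, 0.667034) → end (x,ẋ)=(0.268615, 0.533256)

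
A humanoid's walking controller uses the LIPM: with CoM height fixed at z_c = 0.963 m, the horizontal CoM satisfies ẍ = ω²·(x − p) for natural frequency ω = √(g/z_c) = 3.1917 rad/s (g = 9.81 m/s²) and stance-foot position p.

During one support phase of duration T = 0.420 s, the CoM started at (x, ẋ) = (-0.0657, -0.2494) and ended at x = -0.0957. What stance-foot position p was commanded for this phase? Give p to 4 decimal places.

ωT = 3.1917·0.420 = 1.340514; cosh(ωT) = 2.041359, sinh(ωT) = 1.779648
x(T) = p + (x₀−p)·cosh(ωT) + (ẋ₀/ω)·sinh(ωT) ⇒ p·(1 − cosh) = x(T) − x₀·cosh − (ẋ₀/ω)·sinh
numerator   = -0.0957 − (-0.0657)·2.041359 − (-0.2494/3.1917)·1.779648 = 0.177479
denominator = 1 − 2.041359 = -1.041359
p = 0.177479 / -1.041359 = -0.1704

p = -0.1704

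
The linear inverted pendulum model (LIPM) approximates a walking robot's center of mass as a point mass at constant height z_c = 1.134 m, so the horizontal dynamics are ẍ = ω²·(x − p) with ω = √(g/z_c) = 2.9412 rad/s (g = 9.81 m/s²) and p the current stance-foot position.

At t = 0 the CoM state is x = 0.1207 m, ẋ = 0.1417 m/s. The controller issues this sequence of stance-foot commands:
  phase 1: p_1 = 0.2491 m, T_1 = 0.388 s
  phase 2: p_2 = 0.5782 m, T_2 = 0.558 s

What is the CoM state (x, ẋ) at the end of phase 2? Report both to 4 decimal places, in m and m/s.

phase 1: p=0.2491, T=0.388, ωT=1.141186, cosh=1.724959, sinh=1.405519; start (x,ẋ)=(0.120700, 0.141700) → end (x,ẋ)=(0.095330, -0.286368)
phase 2: p=0.5782, T=0.558, ωT=1.641190, cosh=2.677528, sinh=2.483778; start (x,ẋ)=(0.095330, -0.286368) → end (x,ẋ)=(-0.956529, -4.294263)

x = -0.9565, ẋ = -4.2943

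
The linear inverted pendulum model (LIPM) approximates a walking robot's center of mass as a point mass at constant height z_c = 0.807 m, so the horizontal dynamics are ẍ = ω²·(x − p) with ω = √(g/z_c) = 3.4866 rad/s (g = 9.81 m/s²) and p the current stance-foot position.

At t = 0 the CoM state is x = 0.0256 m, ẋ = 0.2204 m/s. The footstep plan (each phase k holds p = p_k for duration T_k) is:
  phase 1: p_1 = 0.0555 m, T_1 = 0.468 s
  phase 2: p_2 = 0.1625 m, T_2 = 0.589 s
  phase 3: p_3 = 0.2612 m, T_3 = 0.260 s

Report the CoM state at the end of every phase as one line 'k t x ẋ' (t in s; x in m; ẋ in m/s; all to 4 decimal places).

phase 1: p=0.0555, T=0.468, ωT=1.631729, cosh=2.654149, sinh=2.458557; start (x,ẋ)=(0.025600, 0.220400) → end (x,ẋ)=(0.131555, 0.328671)
phase 2: p=0.1625, T=0.589, ωT=2.053607, cosh=3.962122, sinh=3.833851; start (x,ẋ)=(0.131555, 0.328671) → end (x,ẋ)=(0.401297, 0.888589)
phase 3: p=0.2612, T=0.260, ωT=0.906516, cosh=1.439806, sinh=1.035877; start (x,ẋ)=(0.401297, 0.888589) → end (x,ẋ)=(0.726914, 1.785383)

1 0.4680 0.1316 0.3287
2 1.0570 0.4013 0.8886
3 1.3170 0.7269 1.7854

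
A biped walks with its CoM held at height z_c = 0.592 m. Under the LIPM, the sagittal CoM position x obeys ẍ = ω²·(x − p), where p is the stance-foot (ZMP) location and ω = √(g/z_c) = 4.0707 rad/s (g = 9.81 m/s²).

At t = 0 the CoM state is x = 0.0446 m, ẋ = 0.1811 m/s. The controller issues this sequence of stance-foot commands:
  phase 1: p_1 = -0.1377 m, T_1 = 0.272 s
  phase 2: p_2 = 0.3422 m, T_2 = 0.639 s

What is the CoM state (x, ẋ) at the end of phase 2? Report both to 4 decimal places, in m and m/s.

x = 1.7169, ẋ = 5.7271

phase 1: p=-0.1377, T=0.272, ωT=1.107230, cosh=1.678220, sinh=1.347747; start (x,ẋ)=(0.044600, 0.181100) → end (x,ẋ)=(0.228199, 1.304073)
phase 2: p=0.3422, T=0.639, ωT=2.601177, cosh=6.776892, sinh=6.702706; start (x,ẋ)=(0.228199, 1.304073) → end (x,ẋ)=(1.716878, 5.727074)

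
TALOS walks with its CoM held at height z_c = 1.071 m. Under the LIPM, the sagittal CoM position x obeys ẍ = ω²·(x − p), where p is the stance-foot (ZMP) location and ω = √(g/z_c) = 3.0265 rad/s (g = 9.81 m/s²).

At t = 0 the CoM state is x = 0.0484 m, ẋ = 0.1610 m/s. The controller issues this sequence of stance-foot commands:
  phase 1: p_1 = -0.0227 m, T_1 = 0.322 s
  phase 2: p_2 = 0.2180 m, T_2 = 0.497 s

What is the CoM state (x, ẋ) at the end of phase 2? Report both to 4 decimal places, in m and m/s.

x = 0.3916, ẋ = 0.6826

phase 1: p=-0.0227, T=0.322, ωT=0.974533, cosh=1.513649, sinh=1.136280; start (x,ẋ)=(0.048400, 0.161000) → end (x,ẋ)=(0.145367, 0.488207)
phase 2: p=0.2180, T=0.497, ωT=1.504171, cosh=2.361310, sinh=2.139109; start (x,ẋ)=(0.145367, 0.488207) → end (x,ẋ)=(0.391552, 0.682581)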